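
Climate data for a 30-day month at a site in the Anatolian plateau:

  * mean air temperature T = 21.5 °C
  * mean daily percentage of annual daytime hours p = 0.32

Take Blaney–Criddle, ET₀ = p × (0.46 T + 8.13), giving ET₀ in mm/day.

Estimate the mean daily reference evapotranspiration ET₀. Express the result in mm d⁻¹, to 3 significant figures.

5.77 mm d⁻¹

ET₀ = 0.32 × (0.46 × 21.5 + 8.13) = 0.32 × 18.020 = 5.7664 mm/d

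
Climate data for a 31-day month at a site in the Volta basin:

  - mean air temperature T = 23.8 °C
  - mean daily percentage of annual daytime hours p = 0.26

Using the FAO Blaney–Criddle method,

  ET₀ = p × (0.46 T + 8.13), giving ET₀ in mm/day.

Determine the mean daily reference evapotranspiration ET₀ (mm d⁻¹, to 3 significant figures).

ET₀ = 0.26 × (0.46 × 23.8 + 8.13) = 0.26 × 19.078 = 4.9603 mm/d

4.96 mm d⁻¹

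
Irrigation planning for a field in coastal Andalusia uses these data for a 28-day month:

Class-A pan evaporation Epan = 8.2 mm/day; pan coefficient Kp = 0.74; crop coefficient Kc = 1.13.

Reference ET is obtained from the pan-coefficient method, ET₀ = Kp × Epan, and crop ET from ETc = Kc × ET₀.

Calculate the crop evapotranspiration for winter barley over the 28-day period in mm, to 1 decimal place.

192.0 mm

ET₀ = 0.74 × 8.2 = 6.0680 mm/d
ETc = Kc × ET₀ = 1.13 × 6.0680 = 6.8568 mm/d
Over 28 days: 6.8568 × 28 = 191.990 mm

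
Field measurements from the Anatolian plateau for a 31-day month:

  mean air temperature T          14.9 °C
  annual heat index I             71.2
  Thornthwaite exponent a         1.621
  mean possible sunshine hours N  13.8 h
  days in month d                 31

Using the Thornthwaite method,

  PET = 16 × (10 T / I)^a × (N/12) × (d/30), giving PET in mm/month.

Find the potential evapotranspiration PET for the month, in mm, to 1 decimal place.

10T/I = 10 × 14.9 / 71.2 = 2.0927
(10T/I)^a = 2.0927^1.621 = 3.3103
Uncorrected PET = 16 × 3.3103 = 52.965 mm
Correction = (N/12)(d/30) = (13.8/12)(31/30) = 1.1883
PET = 52.965 × 1.1883 = 62.938 mm/month

62.9 mm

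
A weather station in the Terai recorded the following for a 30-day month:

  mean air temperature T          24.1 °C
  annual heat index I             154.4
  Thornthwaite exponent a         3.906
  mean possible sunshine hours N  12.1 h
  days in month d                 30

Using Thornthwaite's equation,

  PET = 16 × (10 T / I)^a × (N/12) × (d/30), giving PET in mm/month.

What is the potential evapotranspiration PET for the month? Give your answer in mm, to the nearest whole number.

10T/I = 10 × 24.1 / 154.4 = 1.5609
(10T/I)^a = 1.5609^3.906 = 5.6928
Uncorrected PET = 16 × 5.6928 = 91.085 mm
Correction = (N/12)(d/30) = (12.1/12)(30/30) = 1.0083
PET = 91.085 × 1.0083 = 91.841 mm/month

92 mm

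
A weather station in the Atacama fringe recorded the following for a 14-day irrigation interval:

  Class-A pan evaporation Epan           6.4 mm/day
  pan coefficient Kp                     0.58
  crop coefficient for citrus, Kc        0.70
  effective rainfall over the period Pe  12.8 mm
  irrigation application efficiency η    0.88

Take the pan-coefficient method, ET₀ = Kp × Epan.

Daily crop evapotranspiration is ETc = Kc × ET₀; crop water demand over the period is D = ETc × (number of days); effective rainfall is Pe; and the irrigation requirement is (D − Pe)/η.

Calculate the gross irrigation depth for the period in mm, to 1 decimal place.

26.8 mm

ET₀ = 0.58 × 6.4 = 3.7120 mm/d
ETc = Kc × ET₀ = 0.70 × 3.7120 = 2.5984 mm/d
Crop demand D = ETc × 14 d = 2.5984 × 14 = 36.378 mm
D − Pe = 36.378 − 12.8 = 23.578 mm
Gross irrigation = 23.578 / 0.88 = 26.793 mm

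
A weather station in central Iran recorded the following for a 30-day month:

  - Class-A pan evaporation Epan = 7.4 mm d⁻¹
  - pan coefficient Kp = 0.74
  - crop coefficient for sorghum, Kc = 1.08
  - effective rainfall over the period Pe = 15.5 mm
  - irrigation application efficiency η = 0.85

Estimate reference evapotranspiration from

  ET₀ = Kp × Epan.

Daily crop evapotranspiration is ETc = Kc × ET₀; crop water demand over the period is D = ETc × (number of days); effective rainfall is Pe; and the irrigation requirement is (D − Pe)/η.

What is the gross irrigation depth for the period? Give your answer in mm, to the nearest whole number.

ET₀ = 0.74 × 7.4 = 5.4760 mm/d
ETc = Kc × ET₀ = 1.08 × 5.4760 = 5.9141 mm/d
Crop demand D = ETc × 30 d = 5.9141 × 30 = 177.423 mm
D − Pe = 177.423 − 15.5 = 161.923 mm
Gross irrigation = 161.923 / 0.85 = 190.498 mm

190 mm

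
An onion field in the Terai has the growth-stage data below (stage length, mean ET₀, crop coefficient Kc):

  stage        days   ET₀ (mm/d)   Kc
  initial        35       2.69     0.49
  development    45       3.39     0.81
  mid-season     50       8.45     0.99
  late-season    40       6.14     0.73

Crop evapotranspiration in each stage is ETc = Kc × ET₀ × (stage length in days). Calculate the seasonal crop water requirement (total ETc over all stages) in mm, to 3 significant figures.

initial: 0.49 × 2.69 × 35 = 46.13 mm
development: 0.81 × 3.39 × 45 = 123.57 mm
mid-season: 0.99 × 8.45 × 50 = 418.28 mm
late-season: 0.73 × 6.14 × 40 = 179.29 mm
Seasonal total = 767.27 mm

767 mm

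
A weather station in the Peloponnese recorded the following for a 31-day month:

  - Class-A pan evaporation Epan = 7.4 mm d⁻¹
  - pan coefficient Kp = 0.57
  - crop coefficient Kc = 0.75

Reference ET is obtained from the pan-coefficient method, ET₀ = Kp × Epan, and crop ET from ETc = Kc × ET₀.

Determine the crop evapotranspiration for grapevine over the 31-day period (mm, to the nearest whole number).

98 mm

ET₀ = 0.57 × 7.4 = 4.2180 mm/d
ETc = Kc × ET₀ = 0.75 × 4.2180 = 3.1635 mm/d
Over 31 days: 3.1635 × 31 = 98.069 mm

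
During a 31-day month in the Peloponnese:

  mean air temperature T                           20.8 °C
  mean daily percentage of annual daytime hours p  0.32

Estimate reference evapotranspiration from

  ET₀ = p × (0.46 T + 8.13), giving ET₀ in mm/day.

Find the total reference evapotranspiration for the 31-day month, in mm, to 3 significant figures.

ET₀ = 0.32 × (0.46 × 20.8 + 8.13) = 0.32 × 17.698 = 5.6634 mm/d
Monthly total = 5.6634 × 31 = 175.565 mm

176 mm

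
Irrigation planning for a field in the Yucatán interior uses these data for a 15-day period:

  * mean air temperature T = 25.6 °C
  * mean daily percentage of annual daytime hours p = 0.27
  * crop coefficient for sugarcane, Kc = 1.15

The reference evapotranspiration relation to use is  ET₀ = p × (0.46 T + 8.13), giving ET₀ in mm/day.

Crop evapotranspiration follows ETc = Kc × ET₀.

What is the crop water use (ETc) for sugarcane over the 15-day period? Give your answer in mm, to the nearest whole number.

93 mm

ET₀ = 0.27 × (0.46 × 25.6 + 8.13) = 0.27 × 19.906 = 5.3746 mm/d
ETc = Kc × ET₀ = 1.15 × 5.3746 = 6.1808 mm/d
Over 15 days: 6.1808 × 15 = 92.712 mm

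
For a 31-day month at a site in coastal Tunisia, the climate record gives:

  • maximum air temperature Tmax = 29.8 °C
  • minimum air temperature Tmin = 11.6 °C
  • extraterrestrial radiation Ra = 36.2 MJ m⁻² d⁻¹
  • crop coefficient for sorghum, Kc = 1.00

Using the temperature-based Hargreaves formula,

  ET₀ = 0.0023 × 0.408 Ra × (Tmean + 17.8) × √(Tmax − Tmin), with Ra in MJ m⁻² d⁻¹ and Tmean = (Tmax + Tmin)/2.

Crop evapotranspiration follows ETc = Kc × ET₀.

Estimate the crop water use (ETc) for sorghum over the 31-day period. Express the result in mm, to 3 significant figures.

Tmean = (29.8 + 11.6)/2 = 20.70 °C
0.408 Ra = 0.408 × 36.2 = 14.7696 mm/d equivalent
ET₀ = 0.0023 × 14.7696 × (20.70 + 17.8) × √18.2 = 0.0023 × 14.7696 × 38.50 × 4.2661 = 5.5794 mm/d
ETc = Kc × ET₀ = 1.00 × 5.5794 = 5.5794 mm/d
Over 31 days: 5.5794 × 31 = 172.961 mm

173 mm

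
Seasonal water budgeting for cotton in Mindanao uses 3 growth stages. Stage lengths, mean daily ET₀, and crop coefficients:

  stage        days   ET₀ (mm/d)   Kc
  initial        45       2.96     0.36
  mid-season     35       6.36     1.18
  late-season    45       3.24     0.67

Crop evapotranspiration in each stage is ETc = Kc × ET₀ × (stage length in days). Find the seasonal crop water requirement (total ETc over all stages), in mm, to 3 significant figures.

408 mm

initial: 0.36 × 2.96 × 45 = 47.95 mm
mid-season: 1.18 × 6.36 × 35 = 262.67 mm
late-season: 0.67 × 3.24 × 45 = 97.69 mm
Seasonal total = 408.31 mm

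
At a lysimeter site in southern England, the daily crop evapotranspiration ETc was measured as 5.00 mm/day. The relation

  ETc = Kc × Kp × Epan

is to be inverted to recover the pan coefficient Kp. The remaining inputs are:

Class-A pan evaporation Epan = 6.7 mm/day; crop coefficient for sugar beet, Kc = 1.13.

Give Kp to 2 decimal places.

ETc = Kc × Kp × Epan  ⇒  Kp = ETc / (Kc × Epan)
Kp = 5.00 / (1.13 × 6.7) = 5.00 / 7.571 = 0.6604

0.66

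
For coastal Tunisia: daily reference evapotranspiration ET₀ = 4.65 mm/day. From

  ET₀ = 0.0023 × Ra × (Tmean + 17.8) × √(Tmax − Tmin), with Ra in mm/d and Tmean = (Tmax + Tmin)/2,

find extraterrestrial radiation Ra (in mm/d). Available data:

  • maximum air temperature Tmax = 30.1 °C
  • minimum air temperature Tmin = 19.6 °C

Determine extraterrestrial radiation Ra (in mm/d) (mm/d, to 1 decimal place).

14.6 mm/d

Tmean = 24.85 °C; √ΔT = 3.2404
Ra = ET₀ / [0.0023 × (Tmean+17.8) × √ΔT] = 4.65 / (0.0023 × 42.65 × 3.2404) = 14.629 mm/d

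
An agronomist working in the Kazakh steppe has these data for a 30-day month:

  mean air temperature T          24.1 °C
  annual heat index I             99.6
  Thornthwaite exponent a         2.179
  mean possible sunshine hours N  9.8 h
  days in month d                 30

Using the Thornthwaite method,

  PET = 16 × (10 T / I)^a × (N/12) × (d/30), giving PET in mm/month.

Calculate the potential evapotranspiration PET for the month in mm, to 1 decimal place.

10T/I = 10 × 24.1 / 99.6 = 2.4197
(10T/I)^a = 2.4197^2.179 = 6.8583
Uncorrected PET = 16 × 6.8583 = 109.733 mm
Correction = (N/12)(d/30) = (9.8/12)(30/30) = 0.8167
PET = 109.733 × 0.8167 = 89.619 mm/month

89.6 mm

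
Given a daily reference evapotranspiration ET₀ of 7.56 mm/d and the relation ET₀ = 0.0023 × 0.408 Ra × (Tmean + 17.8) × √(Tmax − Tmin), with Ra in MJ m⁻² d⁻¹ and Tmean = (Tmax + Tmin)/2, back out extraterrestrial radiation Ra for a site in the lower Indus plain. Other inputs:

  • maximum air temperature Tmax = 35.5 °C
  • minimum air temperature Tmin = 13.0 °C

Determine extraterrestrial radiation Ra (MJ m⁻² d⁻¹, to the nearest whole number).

Tmean = (35.5+13.0)/2 = 24.25 °C; ΔT = 22.5
Ra = ET₀ / [0.0023 × 0.408 × (Tmean+17.8) × √ΔT]
   = 7.56 / (0.0023 × 0.408 × 42.05 × 4.7434) = 40.390 MJ m⁻² d⁻¹

40 MJ m⁻² d⁻¹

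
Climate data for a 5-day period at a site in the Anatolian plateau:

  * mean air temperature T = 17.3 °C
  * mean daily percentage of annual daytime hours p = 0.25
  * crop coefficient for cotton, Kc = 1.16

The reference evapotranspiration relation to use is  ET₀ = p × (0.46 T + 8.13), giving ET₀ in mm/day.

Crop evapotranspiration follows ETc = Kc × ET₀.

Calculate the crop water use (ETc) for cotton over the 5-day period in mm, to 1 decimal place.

23.3 mm

ET₀ = 0.25 × (0.46 × 17.3 + 8.13) = 0.25 × 16.088 = 4.0220 mm/d
ETc = Kc × ET₀ = 1.16 × 4.0220 = 4.6655 mm/d
Over 5 days: 4.6655 × 5 = 23.328 mm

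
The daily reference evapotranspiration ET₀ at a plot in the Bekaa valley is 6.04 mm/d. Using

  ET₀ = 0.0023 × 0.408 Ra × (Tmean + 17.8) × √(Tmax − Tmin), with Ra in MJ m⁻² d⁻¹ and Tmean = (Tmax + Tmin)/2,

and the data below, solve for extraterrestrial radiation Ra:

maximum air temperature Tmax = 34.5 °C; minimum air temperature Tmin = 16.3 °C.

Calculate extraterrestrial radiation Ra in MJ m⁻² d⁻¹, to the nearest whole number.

Tmean = (34.5+16.3)/2 = 25.40 °C; ΔT = 18.2
Ra = ET₀ / [0.0023 × 0.408 × (Tmean+17.8) × √ΔT]
   = 6.04 / (0.0023 × 0.408 × 43.20 × 4.2661) = 34.925 MJ m⁻² d⁻¹

35 MJ m⁻² d⁻¹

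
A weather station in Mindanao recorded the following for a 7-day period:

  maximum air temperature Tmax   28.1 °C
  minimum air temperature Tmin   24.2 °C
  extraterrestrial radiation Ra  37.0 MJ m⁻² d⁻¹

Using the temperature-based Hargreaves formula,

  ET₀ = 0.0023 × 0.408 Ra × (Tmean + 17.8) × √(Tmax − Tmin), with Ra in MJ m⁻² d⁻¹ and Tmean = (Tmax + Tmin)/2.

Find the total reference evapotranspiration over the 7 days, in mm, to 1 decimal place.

21.1 mm

Tmean = (28.1 + 24.2)/2 = 26.15 °C
0.408 Ra = 0.408 × 37.0 = 15.0960 mm/d equivalent
ET₀ = 0.0023 × 15.0960 × (26.15 + 17.8) × √3.9 = 0.0023 × 15.0960 × 43.95 × 1.9748 = 3.0135 mm/d
Over 7 days: 3.0135 × 7 = 21.095 mm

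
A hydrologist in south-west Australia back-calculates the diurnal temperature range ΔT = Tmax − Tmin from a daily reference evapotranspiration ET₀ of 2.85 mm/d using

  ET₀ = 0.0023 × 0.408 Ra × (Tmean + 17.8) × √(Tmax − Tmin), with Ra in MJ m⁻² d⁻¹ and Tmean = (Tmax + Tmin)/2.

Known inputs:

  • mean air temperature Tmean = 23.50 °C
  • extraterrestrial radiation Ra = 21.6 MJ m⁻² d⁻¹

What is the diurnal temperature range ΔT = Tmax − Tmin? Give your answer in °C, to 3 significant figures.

11.6 °C

√ΔT = ET₀ / [0.0023 × 0.408 × Ra × (Tmean+17.8)] = 2.85 / (0.0023 × 8.8128 × 41.30) = 3.4045
ΔT = 3.4045² = 11.591 °C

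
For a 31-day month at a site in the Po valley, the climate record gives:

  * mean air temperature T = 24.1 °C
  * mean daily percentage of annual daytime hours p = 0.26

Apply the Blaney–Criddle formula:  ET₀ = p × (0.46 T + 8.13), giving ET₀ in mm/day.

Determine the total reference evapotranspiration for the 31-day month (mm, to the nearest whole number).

ET₀ = 0.26 × (0.46 × 24.1 + 8.13) = 0.26 × 19.216 = 4.9962 mm/d
Monthly total = 4.9962 × 31 = 154.882 mm

155 mm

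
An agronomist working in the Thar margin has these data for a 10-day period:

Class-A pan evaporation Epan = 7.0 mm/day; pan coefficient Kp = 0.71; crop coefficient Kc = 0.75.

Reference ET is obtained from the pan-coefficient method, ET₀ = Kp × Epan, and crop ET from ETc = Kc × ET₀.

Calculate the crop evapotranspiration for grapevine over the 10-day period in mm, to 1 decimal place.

ET₀ = 0.71 × 7.0 = 4.9700 mm/d
ETc = Kc × ET₀ = 0.75 × 4.9700 = 3.7275 mm/d
Over 10 days: 3.7275 × 10 = 37.275 mm

37.3 mm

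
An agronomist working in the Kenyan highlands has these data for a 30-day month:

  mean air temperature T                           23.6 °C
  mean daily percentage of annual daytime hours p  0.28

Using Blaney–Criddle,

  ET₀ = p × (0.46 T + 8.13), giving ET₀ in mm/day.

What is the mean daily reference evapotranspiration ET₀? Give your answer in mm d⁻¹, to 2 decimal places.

5.32 mm d⁻¹

ET₀ = 0.28 × (0.46 × 23.6 + 8.13) = 0.28 × 18.986 = 5.3161 mm/d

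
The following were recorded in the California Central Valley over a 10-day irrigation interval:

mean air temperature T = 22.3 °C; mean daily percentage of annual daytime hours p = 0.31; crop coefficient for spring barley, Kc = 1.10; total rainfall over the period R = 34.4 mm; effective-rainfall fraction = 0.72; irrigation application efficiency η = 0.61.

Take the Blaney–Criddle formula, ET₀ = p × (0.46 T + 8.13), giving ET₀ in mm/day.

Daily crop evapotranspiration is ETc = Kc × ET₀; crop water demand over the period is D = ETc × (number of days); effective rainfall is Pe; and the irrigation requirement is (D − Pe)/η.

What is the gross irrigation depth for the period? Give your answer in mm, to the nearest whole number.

ET₀ = 0.31 × (0.46 × 22.3 + 8.13) = 0.31 × 18.388 = 5.7003 mm/d
ETc = Kc × ET₀ = 1.10 × 5.7003 = 6.2703 mm/d
Crop demand D = ETc × 10 d = 6.2703 × 10 = 62.703 mm
Pe = 0.72 × 34.4 = 24.768 mm
D − Pe = 62.703 − 24.768 = 37.935 mm
Gross irrigation = 37.935 / 0.61 = 62.189 mm

62 mm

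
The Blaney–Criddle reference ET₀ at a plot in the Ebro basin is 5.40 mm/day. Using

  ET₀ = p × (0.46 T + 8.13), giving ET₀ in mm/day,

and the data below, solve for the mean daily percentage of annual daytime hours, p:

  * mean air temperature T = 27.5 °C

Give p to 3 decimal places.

p = ET₀ / (0.46 T + 8.13) = 5.40 / (0.46 × 27.5 + 8.13) = 5.40 / 20.780 = 0.2599

0.260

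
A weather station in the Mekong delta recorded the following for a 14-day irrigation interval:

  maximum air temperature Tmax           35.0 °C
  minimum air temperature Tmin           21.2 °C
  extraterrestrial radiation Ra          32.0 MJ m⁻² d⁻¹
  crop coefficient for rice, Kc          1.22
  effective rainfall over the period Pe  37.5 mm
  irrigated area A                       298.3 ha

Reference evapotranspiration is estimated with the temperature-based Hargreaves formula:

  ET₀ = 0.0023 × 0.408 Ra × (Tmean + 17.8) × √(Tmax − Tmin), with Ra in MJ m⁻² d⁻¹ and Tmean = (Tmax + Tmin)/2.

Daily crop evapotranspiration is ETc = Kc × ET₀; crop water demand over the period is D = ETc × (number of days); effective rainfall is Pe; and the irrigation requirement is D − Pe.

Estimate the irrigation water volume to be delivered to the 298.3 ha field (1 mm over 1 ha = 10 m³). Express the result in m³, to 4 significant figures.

149000 m³

Tmean = (35.0 + 21.2)/2 = 28.10 °C
0.408 Ra = 0.408 × 32.0 = 13.0560 mm/d equivalent
ET₀ = 0.0023 × 13.0560 × (28.10 + 17.8) × √13.8 = 0.0023 × 13.0560 × 45.90 × 3.7148 = 5.1202 mm/d
ETc = Kc × ET₀ = 1.22 × 5.1202 = 6.2466 mm/d
Crop demand D = ETc × 14 d = 6.2466 × 14 = 87.452 mm
D − Pe = 87.452 − 37.5 = 49.952 mm
Volume = 49.952 mm × 298.3 ha × 10 = 149006.8 m³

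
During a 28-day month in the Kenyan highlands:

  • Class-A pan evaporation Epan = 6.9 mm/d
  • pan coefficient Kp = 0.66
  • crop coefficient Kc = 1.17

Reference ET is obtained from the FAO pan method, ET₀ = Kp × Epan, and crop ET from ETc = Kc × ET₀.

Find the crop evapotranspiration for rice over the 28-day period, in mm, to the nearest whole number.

149 mm

ET₀ = 0.66 × 6.9 = 4.5540 mm/d
ETc = Kc × ET₀ = 1.17 × 4.5540 = 5.3282 mm/d
Over 28 days: 5.3282 × 28 = 149.190 mm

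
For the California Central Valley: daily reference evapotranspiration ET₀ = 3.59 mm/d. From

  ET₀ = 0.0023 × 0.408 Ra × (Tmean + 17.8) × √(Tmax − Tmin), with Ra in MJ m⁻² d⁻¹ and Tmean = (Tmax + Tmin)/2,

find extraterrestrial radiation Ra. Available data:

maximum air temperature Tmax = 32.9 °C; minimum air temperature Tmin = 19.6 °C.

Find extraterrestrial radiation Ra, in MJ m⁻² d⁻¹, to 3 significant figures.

Tmean = (32.9+19.6)/2 = 26.25 °C; ΔT = 13.3
Ra = ET₀ / [0.0023 × 0.408 × (Tmean+17.8) × √ΔT]
   = 3.59 / (0.0023 × 0.408 × 44.05 × 3.6469) = 23.814 MJ m⁻² d⁻¹

23.8 MJ m⁻² d⁻¹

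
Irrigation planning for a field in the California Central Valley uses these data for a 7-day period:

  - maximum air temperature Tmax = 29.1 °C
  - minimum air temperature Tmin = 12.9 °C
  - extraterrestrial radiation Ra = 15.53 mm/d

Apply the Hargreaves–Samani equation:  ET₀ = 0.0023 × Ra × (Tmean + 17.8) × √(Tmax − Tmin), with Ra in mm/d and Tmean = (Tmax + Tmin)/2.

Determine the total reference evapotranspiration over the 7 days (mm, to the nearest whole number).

Tmean = (29.1 + 12.9)/2 = 21.00 °C
ET₀ = 0.0023 × 15.53 × (21.00 + 17.8) × √16.2 = 0.0023 × 15.53 × 38.80 × 4.0249 = 5.5781 mm/d
Over 7 days: 5.5781 × 7 = 39.047 mm

39 mm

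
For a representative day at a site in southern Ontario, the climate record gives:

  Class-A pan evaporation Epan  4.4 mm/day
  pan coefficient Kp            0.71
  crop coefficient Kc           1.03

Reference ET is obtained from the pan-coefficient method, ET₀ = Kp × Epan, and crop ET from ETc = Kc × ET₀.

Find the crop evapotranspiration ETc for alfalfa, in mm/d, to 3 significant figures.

3.22 mm/d

ET₀ = 0.71 × 4.4 = 3.1240 mm/d
ETc = Kc × ET₀ = 1.03 × 3.1240 = 3.2177 mm/d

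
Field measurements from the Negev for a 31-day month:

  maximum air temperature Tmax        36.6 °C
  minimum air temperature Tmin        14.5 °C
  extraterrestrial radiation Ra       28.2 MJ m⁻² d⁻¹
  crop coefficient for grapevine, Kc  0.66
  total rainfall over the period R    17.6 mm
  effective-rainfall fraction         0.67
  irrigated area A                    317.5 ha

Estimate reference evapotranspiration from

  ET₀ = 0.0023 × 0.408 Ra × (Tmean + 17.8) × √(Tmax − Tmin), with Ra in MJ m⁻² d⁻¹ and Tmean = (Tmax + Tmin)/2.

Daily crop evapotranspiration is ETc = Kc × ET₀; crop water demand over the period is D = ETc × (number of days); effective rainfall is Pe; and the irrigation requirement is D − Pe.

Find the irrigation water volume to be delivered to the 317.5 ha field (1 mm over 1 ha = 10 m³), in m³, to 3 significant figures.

313000 m³

Tmean = (36.6 + 14.5)/2 = 25.55 °C
0.408 Ra = 0.408 × 28.2 = 11.5056 mm/d equivalent
ET₀ = 0.0023 × 11.5056 × (25.55 + 17.8) × √22.1 = 0.0023 × 11.5056 × 43.35 × 4.7011 = 5.3929 mm/d
ETc = Kc × ET₀ = 0.66 × 5.3929 = 3.5593 mm/d
Crop demand D = ETc × 31 d = 3.5593 × 31 = 110.338 mm
Pe = 0.67 × 17.6 = 11.792 mm
D − Pe = 110.338 − 11.792 = 98.546 mm
Volume = 98.546 mm × 317.5 ha × 10 = 312883.6 m³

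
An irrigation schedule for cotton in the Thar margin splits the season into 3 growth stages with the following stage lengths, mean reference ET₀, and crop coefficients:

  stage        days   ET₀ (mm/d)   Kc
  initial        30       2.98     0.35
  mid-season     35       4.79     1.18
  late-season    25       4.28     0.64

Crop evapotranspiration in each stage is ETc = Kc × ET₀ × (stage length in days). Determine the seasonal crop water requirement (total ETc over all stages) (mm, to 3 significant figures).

initial: 0.35 × 2.98 × 30 = 31.29 mm
mid-season: 1.18 × 4.79 × 35 = 197.83 mm
late-season: 0.64 × 4.28 × 25 = 68.48 mm
Seasonal total = 297.60 mm

298 mm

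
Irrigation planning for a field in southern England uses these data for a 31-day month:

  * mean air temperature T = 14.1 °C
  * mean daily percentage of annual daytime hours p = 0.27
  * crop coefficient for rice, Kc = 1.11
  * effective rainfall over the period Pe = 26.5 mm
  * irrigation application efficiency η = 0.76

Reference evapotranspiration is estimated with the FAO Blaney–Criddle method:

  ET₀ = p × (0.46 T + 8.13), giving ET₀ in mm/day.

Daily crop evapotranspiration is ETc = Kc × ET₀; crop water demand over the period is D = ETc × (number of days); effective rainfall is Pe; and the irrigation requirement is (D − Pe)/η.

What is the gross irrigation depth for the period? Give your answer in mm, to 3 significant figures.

144 mm

ET₀ = 0.27 × (0.46 × 14.1 + 8.13) = 0.27 × 14.616 = 3.9463 mm/d
ETc = Kc × ET₀ = 1.11 × 3.9463 = 4.3804 mm/d
Crop demand D = ETc × 31 d = 4.3804 × 31 = 135.792 mm
D − Pe = 135.792 − 26.5 = 109.292 mm
Gross irrigation = 109.292 / 0.76 = 143.805 mm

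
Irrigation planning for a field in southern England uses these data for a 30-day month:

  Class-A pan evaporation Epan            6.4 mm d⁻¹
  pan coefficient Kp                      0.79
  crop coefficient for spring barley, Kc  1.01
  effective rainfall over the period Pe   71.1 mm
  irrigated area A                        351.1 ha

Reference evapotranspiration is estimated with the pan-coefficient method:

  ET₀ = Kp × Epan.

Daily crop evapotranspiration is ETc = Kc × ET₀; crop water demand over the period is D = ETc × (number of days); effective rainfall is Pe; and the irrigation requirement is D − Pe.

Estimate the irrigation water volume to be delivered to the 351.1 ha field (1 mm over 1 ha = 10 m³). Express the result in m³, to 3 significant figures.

ET₀ = 0.79 × 6.4 = 5.0560 mm/d
ETc = Kc × ET₀ = 1.01 × 5.0560 = 5.1066 mm/d
Crop demand D = ETc × 30 d = 5.1066 × 30 = 153.198 mm
D − Pe = 153.198 − 71.1 = 82.098 mm
Volume = 82.098 mm × 351.1 ha × 10 = 288246.1 m³

288000 m³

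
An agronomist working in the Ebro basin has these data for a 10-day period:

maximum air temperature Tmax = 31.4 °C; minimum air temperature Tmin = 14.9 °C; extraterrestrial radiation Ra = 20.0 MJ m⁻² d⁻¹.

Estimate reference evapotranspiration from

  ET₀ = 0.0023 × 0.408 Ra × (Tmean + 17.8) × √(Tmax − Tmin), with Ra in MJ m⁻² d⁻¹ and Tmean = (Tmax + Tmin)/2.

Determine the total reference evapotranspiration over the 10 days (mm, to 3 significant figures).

Tmean = (31.4 + 14.9)/2 = 23.15 °C
0.408 Ra = 0.408 × 20.0 = 8.1600 mm/d equivalent
ET₀ = 0.0023 × 8.1600 × (23.15 + 17.8) × √16.5 = 0.0023 × 8.1600 × 40.95 × 4.0620 = 3.1218 mm/d
Over 10 days: 3.1218 × 10 = 31.218 mm

31.2 mm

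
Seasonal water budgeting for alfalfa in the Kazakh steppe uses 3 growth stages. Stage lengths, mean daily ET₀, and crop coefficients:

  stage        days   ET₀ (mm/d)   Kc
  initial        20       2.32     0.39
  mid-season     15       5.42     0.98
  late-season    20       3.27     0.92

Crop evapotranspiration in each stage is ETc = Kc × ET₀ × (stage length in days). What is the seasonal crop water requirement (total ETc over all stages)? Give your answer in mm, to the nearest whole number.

158 mm

initial: 0.39 × 2.32 × 20 = 18.10 mm
mid-season: 0.98 × 5.42 × 15 = 79.67 mm
late-season: 0.92 × 3.27 × 20 = 60.17 mm
Seasonal total = 157.94 mm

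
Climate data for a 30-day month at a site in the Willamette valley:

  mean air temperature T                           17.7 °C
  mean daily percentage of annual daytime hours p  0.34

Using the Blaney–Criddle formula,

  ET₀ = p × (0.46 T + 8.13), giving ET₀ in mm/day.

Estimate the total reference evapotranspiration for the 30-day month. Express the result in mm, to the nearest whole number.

ET₀ = 0.34 × (0.46 × 17.7 + 8.13) = 0.34 × 16.272 = 5.5325 mm/d
Monthly total = 5.5325 × 30 = 165.975 mm

166 mm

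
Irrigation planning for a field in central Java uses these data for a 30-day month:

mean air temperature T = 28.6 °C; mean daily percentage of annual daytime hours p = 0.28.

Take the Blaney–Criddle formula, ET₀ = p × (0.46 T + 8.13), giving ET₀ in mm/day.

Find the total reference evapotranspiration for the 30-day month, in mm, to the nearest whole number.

ET₀ = 0.28 × (0.46 × 28.6 + 8.13) = 0.28 × 21.286 = 5.9601 mm/d
Monthly total = 5.9601 × 30 = 178.803 mm

179 mm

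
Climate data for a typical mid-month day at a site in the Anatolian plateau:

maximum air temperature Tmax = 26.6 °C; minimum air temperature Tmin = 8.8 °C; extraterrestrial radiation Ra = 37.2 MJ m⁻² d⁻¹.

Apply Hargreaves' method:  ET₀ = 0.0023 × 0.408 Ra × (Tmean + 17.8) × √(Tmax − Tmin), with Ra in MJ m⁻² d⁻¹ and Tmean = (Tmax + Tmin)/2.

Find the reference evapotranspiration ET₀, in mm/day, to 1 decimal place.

5.2 mm/day

Tmean = (26.6 + 8.8)/2 = 17.70 °C
0.408 Ra = 0.408 × 37.2 = 15.1776 mm/d equivalent
ET₀ = 0.0023 × 15.1776 × (17.70 + 17.8) × √17.8 = 0.0023 × 15.1776 × 35.50 × 4.2190 = 5.2284 mm/d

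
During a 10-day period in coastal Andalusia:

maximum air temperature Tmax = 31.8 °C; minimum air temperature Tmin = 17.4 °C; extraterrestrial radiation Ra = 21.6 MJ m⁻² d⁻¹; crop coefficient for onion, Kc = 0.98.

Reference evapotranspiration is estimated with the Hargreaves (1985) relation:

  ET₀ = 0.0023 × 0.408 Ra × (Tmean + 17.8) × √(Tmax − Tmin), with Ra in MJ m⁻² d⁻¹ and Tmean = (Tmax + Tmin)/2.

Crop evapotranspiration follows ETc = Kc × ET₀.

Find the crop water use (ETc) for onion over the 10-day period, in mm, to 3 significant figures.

Tmean = (31.8 + 17.4)/2 = 24.60 °C
0.408 Ra = 0.408 × 21.6 = 8.8128 mm/d equivalent
ET₀ = 0.0023 × 8.8128 × (24.60 + 17.8) × √14.4 = 0.0023 × 8.8128 × 42.40 × 3.7947 = 3.2613 mm/d
ETc = Kc × ET₀ = 0.98 × 3.2613 = 3.1961 mm/d
Over 10 days: 3.1961 × 10 = 31.961 mm

32.0 mm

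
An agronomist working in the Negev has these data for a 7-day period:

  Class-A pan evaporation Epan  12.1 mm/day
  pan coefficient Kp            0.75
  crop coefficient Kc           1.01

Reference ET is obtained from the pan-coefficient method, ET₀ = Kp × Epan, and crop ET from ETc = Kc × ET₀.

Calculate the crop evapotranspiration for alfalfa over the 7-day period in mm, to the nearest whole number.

ET₀ = 0.75 × 12.1 = 9.0750 mm/d
ETc = Kc × ET₀ = 1.01 × 9.0750 = 9.1658 mm/d
Over 7 days: 9.1658 × 7 = 64.161 mm

64 mm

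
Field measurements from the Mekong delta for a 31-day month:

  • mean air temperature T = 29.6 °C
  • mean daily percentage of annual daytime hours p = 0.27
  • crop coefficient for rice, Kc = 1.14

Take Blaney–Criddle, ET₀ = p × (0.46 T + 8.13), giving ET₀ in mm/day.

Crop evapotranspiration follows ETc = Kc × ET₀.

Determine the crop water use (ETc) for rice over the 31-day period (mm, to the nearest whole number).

ET₀ = 0.27 × (0.46 × 29.6 + 8.13) = 0.27 × 21.746 = 5.8714 mm/d
ETc = Kc × ET₀ = 1.14 × 5.8714 = 6.6934 mm/d
Over 31 days: 6.6934 × 31 = 207.495 mm

207 mm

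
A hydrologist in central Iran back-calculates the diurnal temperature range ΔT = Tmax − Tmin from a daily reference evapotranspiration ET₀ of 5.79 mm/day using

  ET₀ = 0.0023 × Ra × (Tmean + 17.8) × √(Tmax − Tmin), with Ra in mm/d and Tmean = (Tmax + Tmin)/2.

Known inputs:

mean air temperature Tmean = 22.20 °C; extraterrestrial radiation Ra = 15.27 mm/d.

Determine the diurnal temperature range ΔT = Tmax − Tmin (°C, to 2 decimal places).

√ΔT = ET₀ / [0.0023 × Ra × (Tmean+17.8)] = 5.79 / (0.0023 × 15.27 × 40.00) = 4.1215
ΔT = 4.1215² = 16.987 °C

16.99 °C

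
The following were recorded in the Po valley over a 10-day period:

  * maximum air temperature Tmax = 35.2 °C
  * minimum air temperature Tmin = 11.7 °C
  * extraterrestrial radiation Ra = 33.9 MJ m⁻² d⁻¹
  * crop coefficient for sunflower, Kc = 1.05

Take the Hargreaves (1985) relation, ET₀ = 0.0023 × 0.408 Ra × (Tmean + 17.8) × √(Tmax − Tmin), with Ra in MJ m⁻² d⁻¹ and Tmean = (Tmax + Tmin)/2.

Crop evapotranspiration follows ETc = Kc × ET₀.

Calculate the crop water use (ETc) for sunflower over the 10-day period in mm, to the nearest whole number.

Tmean = (35.2 + 11.7)/2 = 23.45 °C
0.408 Ra = 0.408 × 33.9 = 13.8312 mm/d equivalent
ET₀ = 0.0023 × 13.8312 × (23.45 + 17.8) × √23.5 = 0.0023 × 13.8312 × 41.25 × 4.8477 = 6.3613 mm/d
ETc = Kc × ET₀ = 1.05 × 6.3613 = 6.6794 mm/d
Over 10 days: 6.6794 × 10 = 66.794 mm

67 mm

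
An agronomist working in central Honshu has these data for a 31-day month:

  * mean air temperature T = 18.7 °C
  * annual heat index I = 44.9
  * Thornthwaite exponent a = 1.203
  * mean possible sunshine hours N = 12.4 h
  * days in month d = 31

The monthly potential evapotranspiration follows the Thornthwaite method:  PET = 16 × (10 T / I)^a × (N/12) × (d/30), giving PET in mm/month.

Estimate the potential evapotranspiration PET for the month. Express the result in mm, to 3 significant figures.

95.1 mm

10T/I = 10 × 18.7 / 44.9 = 4.1648
(10T/I)^a = 4.1648^1.203 = 5.5638
Uncorrected PET = 16 × 5.5638 = 89.021 mm
Correction = (N/12)(d/30) = (12.4/12)(31/30) = 1.0678
PET = 89.021 × 1.0678 = 95.057 mm/month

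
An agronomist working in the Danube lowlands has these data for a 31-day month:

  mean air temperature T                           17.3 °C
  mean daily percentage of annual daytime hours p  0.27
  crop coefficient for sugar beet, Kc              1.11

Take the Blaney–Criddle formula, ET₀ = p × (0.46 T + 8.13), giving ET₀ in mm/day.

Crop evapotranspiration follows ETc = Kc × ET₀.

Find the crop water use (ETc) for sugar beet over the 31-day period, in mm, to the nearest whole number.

149 mm

ET₀ = 0.27 × (0.46 × 17.3 + 8.13) = 0.27 × 16.088 = 4.3438 mm/d
ETc = Kc × ET₀ = 1.11 × 4.3438 = 4.8216 mm/d
Over 31 days: 4.8216 × 31 = 149.470 mm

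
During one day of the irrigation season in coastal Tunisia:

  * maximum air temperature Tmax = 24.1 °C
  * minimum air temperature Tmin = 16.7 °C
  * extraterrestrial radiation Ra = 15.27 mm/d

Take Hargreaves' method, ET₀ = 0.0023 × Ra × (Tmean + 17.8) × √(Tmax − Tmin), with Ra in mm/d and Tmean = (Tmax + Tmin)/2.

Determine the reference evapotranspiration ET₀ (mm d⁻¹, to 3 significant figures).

Tmean = (24.1 + 16.7)/2 = 20.40 °C
ET₀ = 0.0023 × 15.27 × (20.40 + 17.8) × √7.4 = 0.0023 × 15.27 × 38.20 × 2.7203 = 3.6496 mm/d

3.65 mm d⁻¹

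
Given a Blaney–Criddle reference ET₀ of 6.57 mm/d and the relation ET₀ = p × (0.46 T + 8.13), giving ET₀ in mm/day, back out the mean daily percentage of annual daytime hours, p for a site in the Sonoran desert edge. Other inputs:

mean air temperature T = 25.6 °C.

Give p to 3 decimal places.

0.330

p = ET₀ / (0.46 T + 8.13) = 6.57 / (0.46 × 25.6 + 8.13) = 6.57 / 19.906 = 0.3301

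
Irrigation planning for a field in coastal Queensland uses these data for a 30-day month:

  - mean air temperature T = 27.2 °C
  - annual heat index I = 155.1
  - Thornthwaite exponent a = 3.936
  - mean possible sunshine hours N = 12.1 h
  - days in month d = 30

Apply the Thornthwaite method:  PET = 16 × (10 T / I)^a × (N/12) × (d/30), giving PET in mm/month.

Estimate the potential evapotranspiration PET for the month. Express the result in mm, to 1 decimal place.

147.2 mm

10T/I = 10 × 27.2 / 155.1 = 1.7537
(10T/I)^a = 1.7537^3.936 = 9.1245
Uncorrected PET = 16 × 9.1245 = 145.992 mm
Correction = (N/12)(d/30) = (12.1/12)(30/30) = 1.0083
PET = 145.992 × 1.0083 = 147.204 mm/month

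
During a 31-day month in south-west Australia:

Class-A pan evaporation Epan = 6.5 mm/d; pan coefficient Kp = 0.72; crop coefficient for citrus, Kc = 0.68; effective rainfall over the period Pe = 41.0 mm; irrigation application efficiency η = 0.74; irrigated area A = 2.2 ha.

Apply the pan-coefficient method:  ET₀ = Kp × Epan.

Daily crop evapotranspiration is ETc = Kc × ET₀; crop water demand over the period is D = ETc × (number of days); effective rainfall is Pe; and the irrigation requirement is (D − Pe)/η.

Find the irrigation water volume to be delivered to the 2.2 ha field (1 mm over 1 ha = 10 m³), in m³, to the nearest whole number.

1714 m³

ET₀ = 0.72 × 6.5 = 4.6800 mm/d
ETc = Kc × ET₀ = 0.68 × 4.6800 = 3.1824 mm/d
Crop demand D = ETc × 31 d = 3.1824 × 31 = 98.654 mm
D − Pe = 98.654 − 41.0 = 57.654 mm
Gross irrigation = 57.654 / 0.74 = 77.911 mm
Volume = 77.911 mm × 2.2 ha × 10 = 1714.0 m³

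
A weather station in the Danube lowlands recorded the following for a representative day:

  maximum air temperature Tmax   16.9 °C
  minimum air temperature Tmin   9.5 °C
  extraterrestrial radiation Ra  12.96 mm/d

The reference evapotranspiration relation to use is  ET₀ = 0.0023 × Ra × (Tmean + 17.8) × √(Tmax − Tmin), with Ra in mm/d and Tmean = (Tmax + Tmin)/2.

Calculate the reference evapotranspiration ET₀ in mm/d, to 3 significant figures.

Tmean = (16.9 + 9.5)/2 = 13.20 °C
ET₀ = 0.0023 × 12.96 × (13.20 + 17.8) × √7.4 = 0.0023 × 12.96 × 31.00 × 2.7203 = 2.5137 mm/d

2.51 mm/d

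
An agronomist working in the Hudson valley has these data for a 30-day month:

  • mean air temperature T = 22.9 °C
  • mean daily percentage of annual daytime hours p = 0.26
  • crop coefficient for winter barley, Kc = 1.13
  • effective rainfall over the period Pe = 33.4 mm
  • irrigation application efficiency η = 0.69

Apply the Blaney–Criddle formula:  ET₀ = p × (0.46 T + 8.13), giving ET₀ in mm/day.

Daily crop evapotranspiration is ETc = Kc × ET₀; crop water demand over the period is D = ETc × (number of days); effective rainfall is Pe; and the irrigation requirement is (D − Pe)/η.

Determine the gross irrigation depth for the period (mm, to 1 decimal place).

ET₀ = 0.26 × (0.46 × 22.9 + 8.13) = 0.26 × 18.664 = 4.8526 mm/d
ETc = Kc × ET₀ = 1.13 × 4.8526 = 5.4834 mm/d
Crop demand D = ETc × 30 d = 5.4834 × 30 = 164.502 mm
D − Pe = 164.502 − 33.4 = 131.102 mm
Gross irrigation = 131.102 / 0.69 = 190.003 mm

190.0 mm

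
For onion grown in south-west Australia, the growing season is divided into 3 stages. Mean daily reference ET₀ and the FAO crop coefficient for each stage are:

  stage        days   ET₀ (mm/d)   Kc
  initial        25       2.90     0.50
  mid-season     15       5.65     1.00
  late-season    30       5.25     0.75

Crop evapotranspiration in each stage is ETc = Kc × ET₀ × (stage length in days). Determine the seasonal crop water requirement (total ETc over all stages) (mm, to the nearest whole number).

initial: 0.50 × 2.90 × 25 = 36.25 mm
mid-season: 1.00 × 5.65 × 15 = 84.75 mm
late-season: 0.75 × 5.25 × 30 = 118.13 mm
Seasonal total = 239.13 mm

239 mm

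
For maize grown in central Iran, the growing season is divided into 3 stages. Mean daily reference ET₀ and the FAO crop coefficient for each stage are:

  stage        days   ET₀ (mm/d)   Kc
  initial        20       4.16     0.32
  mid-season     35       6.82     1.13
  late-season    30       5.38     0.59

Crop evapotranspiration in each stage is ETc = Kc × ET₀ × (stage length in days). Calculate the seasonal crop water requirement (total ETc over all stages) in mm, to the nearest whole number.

392 mm

initial: 0.32 × 4.16 × 20 = 26.62 mm
mid-season: 1.13 × 6.82 × 35 = 269.73 mm
late-season: 0.59 × 5.38 × 30 = 95.23 mm
Seasonal total = 391.58 mm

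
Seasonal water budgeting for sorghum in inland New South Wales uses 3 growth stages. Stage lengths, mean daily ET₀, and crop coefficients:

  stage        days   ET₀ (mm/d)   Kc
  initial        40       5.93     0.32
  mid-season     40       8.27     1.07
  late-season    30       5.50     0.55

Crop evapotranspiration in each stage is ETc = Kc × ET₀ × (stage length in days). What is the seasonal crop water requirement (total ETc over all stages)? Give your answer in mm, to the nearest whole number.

521 mm

initial: 0.32 × 5.93 × 40 = 75.90 mm
mid-season: 1.07 × 8.27 × 40 = 353.96 mm
late-season: 0.55 × 5.50 × 30 = 90.75 mm
Seasonal total = 520.61 mm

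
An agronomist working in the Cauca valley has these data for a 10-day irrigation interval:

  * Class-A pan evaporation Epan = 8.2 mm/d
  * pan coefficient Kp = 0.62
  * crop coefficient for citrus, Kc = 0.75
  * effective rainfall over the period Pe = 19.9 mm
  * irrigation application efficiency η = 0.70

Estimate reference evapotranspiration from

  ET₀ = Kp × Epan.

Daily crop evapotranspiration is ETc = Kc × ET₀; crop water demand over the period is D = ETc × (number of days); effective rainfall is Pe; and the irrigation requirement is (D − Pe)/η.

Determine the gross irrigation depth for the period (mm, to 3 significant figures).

ET₀ = 0.62 × 8.2 = 5.0840 mm/d
ETc = Kc × ET₀ = 0.75 × 5.0840 = 3.8130 mm/d
Crop demand D = ETc × 10 d = 3.8130 × 10 = 38.130 mm
D − Pe = 38.130 − 19.9 = 18.230 mm
Gross irrigation = 18.230 / 0.70 = 26.043 mm

26.0 mm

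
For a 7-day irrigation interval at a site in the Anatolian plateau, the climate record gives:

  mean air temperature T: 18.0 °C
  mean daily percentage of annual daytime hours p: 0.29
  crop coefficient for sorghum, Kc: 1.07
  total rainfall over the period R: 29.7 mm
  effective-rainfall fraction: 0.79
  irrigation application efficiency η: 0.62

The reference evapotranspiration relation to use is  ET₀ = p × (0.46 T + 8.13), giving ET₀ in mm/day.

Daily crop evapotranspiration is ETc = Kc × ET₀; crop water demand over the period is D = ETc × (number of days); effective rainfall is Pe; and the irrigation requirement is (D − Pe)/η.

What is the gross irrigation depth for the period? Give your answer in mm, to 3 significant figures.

19.6 mm

ET₀ = 0.29 × (0.46 × 18.0 + 8.13) = 0.29 × 16.410 = 4.7589 mm/d
ETc = Kc × ET₀ = 1.07 × 4.7589 = 5.0920 mm/d
Crop demand D = ETc × 7 d = 5.0920 × 7 = 35.644 mm
Pe = 0.79 × 29.7 = 23.463 mm
D − Pe = 35.644 − 23.463 = 12.181 mm
Gross irrigation = 12.181 / 0.62 = 19.647 mm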